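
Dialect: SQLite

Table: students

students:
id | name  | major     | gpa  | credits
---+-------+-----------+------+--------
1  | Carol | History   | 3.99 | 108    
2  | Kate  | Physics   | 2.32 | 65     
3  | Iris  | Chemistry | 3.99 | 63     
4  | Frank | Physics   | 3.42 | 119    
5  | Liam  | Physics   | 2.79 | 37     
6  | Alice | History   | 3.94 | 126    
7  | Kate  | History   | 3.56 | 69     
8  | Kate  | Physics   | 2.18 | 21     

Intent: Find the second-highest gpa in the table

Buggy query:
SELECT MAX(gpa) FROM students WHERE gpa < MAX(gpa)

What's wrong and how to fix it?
Bug: The inner MAX is an aggregate inside WHERE, which is not allowed

Fix: Compute the overall MAX in a subquery, then take MAX of rows below it

Corrected query:
SELECT MAX(gpa) FROM students WHERE gpa < (SELECT MAX(gpa) FROM students)

Result:
MAX(gpa)
--------
3.94    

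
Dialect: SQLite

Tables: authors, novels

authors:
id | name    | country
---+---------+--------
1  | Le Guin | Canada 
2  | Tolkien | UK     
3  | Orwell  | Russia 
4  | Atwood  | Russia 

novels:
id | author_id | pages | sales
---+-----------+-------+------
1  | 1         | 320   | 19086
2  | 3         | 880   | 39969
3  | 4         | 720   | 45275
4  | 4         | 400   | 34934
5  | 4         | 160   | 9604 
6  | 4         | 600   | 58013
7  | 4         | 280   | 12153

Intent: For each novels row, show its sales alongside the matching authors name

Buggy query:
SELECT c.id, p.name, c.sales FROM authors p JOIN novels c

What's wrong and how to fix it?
Bug: JOIN with no ON clause produces a cartesian product; every novels row pairs with every authors row

Fix: Add ON c.author_id = p.id to the JOIN

Corrected query:
SELECT c.id, p.name, c.sales FROM authors p JOIN novels c ON c.author_id = p.id

Result:
id | name    | sales
---+---------+------
1  | Le Guin | 19086
2  | Orwell  | 39969
3  | Atwood  | 45275
4  | Atwood  | 34934
5  | Atwood  | 9604 
6  | Atwood  | 58013
7  | Atwood  | 12153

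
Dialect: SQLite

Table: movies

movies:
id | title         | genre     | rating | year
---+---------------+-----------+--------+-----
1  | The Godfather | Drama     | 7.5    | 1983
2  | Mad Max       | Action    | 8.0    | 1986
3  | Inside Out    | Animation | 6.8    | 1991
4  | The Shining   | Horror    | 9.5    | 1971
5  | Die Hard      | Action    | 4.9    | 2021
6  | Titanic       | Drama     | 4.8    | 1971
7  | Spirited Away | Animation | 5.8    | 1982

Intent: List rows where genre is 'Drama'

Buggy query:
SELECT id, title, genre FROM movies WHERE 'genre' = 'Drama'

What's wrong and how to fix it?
Bug: 'genre' in single quotes is a string literal, not the column; the comparison is literal-vs-literal and never true

Fix: Remove the quotes around the column name (or use double quotes for an identifier)

Corrected query:
SELECT id, title, genre FROM movies WHERE genre = 'Drama'

Result:
id | title         | genre
---+---------------+------
1  | The Godfather | Drama
6  | Titanic       | Drama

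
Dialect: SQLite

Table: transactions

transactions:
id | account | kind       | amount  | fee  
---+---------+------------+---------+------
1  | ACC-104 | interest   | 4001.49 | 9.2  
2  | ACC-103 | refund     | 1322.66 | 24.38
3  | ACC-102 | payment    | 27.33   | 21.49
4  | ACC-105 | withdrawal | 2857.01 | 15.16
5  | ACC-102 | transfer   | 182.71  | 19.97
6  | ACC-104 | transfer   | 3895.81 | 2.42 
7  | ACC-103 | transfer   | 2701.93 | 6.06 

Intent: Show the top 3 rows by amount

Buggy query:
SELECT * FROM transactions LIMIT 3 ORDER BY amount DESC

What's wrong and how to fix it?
Bug: ORDER BY cannot follow LIMIT; LIMIT is the final clause

Fix: Sort with ORDER BY, then apply LIMIT

Corrected query:
SELECT * FROM transactions ORDER BY amount DESC LIMIT 3

Result:
id | account | kind       | amount  | fee  
---+---------+------------+---------+------
1  | ACC-104 | interest   | 4001.49 | 9.2  
6  | ACC-104 | transfer   | 3895.81 | 2.42 
4  | ACC-105 | withdrawal | 2857.01 | 15.16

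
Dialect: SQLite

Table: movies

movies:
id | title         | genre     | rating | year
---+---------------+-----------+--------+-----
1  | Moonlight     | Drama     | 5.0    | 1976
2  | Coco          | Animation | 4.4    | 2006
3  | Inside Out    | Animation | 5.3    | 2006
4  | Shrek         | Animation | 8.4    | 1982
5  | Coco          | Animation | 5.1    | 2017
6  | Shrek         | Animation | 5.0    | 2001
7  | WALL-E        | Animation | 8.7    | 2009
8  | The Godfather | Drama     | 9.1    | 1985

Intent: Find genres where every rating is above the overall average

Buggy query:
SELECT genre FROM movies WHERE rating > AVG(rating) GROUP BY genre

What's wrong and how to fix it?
Bug: AVG() is an aggregate; it can't sit directly in WHERE

Fix: Compute the overall average in a scalar subquery and compare each group's MIN against it in HAVING

Corrected query:
SELECT genre FROM movies GROUP BY genre HAVING MIN(rating) > (SELECT AVG(rating) FROM movies)

Result:
(no rows)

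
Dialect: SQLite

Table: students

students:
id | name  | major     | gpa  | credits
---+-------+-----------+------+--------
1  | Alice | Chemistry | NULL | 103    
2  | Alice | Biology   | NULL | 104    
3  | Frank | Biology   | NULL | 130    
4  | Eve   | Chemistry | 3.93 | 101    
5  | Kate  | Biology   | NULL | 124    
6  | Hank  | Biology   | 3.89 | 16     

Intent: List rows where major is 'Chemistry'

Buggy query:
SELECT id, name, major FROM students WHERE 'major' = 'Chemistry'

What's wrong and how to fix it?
Bug: Single quotes denote string literals in SQL; the column name is being compared as a constant string

Fix: Reference the column as major without single quotes

Corrected query:
SELECT id, name, major FROM students WHERE major = 'Chemistry'

Result:
id | name  | major    
---+-------+----------
1  | Alice | Chemistry
4  | Eve   | Chemistry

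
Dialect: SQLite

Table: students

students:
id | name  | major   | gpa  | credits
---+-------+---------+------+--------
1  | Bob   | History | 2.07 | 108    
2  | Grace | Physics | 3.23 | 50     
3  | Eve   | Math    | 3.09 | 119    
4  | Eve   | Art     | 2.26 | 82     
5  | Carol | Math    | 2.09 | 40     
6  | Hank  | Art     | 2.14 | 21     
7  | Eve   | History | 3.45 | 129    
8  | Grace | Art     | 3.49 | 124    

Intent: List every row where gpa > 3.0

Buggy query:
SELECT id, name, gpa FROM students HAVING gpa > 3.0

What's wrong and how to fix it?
Bug: This is a non-aggregate query (no GROUP BY, no aggregates), so in SQLite the HAVING clause is invalid here; a row-level condition belongs in WHERE

Fix: Use WHERE for row-level filtering

Corrected query:
SELECT id, name, gpa FROM students WHERE gpa > 3.0

Result:
id | name  | gpa 
---+-------+-----
2  | Grace | 3.23
3  | Eve   | 3.09
7  | Eve   | 3.45
8  | Grace | 3.49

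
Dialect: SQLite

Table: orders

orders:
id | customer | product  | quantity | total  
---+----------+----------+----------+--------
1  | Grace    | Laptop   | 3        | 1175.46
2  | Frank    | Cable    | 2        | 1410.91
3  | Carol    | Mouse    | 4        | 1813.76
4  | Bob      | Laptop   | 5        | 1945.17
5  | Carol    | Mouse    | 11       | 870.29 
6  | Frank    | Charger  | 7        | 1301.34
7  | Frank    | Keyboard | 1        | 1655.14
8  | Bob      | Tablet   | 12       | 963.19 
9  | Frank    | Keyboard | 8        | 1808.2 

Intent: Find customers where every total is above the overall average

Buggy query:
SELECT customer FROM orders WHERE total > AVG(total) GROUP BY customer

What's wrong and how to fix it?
Bug: WHERE evaluates per row before aggregation, so AVG() is unavailable

Fix: Use a subquery for AVG and a HAVING MIN(...) filter so the condition holds for every row in the group

Corrected query:
SELECT customer FROM orders GROUP BY customer HAVING MIN(total) > (SELECT AVG(total) FROM orders)

Result:
(no rows)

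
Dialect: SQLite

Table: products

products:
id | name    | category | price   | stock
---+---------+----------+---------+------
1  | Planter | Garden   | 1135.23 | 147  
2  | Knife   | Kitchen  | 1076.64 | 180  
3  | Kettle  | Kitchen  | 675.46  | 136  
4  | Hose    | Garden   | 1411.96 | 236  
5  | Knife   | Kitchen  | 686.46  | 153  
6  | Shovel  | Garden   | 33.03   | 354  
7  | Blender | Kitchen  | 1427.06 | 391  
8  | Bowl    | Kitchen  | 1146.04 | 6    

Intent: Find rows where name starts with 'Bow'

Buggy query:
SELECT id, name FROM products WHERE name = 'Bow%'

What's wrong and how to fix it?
Bug: '=' compares the literal string including the % character; pattern matching needs LIKE

Fix: Replace '=' with LIKE so 'Bow%' is treated as a pattern

Corrected query:
SELECT id, name FROM products WHERE name LIKE 'Bow%'

Result:
id | name
---+-----
8  | Bowl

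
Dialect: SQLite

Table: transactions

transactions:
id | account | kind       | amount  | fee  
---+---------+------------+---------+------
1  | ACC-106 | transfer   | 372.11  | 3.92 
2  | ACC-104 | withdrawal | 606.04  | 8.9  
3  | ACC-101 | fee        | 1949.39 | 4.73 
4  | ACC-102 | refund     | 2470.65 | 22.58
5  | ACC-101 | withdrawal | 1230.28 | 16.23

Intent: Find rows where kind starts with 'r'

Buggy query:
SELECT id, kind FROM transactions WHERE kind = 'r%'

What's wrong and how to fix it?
Bug: Wildcards only work with LIKE; '=' treats '%' as a literal character

Fix: Use LIKE for wildcard pattern matching

Corrected query:
SELECT id, kind FROM transactions WHERE kind LIKE 'r%'

Result:
id | kind  
---+-------
4  | refund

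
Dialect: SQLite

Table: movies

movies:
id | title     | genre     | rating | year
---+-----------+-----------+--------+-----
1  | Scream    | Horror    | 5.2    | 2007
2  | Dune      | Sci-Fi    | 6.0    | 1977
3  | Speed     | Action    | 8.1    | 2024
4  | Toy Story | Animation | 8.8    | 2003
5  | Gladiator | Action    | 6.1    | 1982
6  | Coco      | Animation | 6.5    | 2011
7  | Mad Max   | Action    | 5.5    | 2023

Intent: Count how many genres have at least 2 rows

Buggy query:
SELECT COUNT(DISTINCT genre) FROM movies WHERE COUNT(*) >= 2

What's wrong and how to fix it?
Bug: WHERE filters individual rows, not groups, so a group-level COUNT is invalid there

Fix: Group first with HAVING COUNT(*) >= 2, then COUNT the resulting groups

Corrected query:
SELECT COUNT(*) FROM (SELECT genre FROM movies GROUP BY genre HAVING COUNT(*) >= 2)

Result:
COUNT(*)
--------
2       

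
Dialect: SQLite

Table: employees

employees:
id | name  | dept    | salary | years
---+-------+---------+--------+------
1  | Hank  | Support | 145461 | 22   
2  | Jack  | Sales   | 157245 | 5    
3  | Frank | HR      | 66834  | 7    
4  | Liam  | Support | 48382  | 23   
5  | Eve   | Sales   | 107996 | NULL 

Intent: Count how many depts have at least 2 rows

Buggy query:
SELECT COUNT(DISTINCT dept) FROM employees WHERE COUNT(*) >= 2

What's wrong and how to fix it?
Bug: COUNT(*) cannot appear in WHERE; the per-group count doesn't exist yet

Fix: Use a subquery that GROUPs and filters with HAVING, then count its rows

Corrected query:
SELECT COUNT(*) FROM (SELECT dept FROM employees GROUP BY dept HAVING COUNT(*) >= 2)

Result:
COUNT(*)
--------
2       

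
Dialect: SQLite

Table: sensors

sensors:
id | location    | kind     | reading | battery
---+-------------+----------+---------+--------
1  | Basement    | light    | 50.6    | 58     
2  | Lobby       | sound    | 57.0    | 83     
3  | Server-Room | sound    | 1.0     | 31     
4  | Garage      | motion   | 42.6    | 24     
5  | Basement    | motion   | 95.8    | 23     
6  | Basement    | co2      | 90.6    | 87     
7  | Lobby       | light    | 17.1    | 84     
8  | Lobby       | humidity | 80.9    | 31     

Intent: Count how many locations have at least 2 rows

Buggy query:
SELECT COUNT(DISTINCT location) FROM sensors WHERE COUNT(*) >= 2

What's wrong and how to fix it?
Bug: COUNT(*) cannot appear in WHERE; the per-group count doesn't exist yet

Fix: Use a subquery that GROUPs and filters with HAVING, then count its rows

Corrected query:
SELECT COUNT(*) FROM (SELECT location FROM sensors GROUP BY location HAVING COUNT(*) >= 2)

Result:
COUNT(*)
--------
2       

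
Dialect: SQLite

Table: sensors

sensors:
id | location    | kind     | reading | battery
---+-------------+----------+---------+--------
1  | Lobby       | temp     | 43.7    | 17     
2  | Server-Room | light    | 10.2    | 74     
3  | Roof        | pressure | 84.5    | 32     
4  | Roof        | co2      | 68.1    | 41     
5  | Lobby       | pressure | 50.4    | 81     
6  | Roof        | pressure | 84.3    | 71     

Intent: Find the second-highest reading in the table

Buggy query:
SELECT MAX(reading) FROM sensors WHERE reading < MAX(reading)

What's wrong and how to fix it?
Bug: The inner MAX is an aggregate inside WHERE, which is not allowed

Fix: Compute the overall MAX in a subquery, then take MAX of rows below it

Corrected query:
SELECT MAX(reading) FROM sensors WHERE reading < (SELECT MAX(reading) FROM sensors)

Result:
MAX(reading)
------------
84.3        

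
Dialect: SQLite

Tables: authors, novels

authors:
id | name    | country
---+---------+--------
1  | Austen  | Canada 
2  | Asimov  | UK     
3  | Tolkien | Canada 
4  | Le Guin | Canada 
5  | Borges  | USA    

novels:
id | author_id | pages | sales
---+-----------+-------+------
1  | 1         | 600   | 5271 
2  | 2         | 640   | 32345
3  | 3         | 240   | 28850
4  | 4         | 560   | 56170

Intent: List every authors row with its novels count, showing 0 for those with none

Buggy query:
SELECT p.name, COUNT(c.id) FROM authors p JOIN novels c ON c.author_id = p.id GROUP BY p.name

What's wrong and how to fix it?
Bug: An inner join excludes parents with zero children

Fix: Use LEFT JOIN so parents without children still appear (COUNT(c.id) gives 0)

Corrected query:
SELECT p.name, COUNT(c.id) FROM authors p LEFT JOIN novels c ON c.author_id = p.id GROUP BY p.name

Result:
name    | COUNT(c.id)
--------+------------
Asimov  | 1          
Austen  | 1          
Borges  | 0          
Le Guin | 1          
Tolkien | 1          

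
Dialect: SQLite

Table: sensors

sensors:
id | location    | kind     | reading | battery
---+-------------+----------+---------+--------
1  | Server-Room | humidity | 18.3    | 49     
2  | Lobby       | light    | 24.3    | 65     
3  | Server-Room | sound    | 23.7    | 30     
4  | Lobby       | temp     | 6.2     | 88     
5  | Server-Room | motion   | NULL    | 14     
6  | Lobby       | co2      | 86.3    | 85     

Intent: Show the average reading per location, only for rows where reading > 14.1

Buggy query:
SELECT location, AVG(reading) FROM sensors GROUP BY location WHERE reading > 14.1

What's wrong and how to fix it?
Bug: WHERE cannot follow GROUP BY

Fix: Move the WHERE clause before GROUP BY

Corrected query:
SELECT location, AVG(reading) FROM sensors WHERE reading > 14.1 GROUP BY location

Result:
location    | AVG(reading)
------------+-------------
Lobby       | 55.3        
Server-Room | 21          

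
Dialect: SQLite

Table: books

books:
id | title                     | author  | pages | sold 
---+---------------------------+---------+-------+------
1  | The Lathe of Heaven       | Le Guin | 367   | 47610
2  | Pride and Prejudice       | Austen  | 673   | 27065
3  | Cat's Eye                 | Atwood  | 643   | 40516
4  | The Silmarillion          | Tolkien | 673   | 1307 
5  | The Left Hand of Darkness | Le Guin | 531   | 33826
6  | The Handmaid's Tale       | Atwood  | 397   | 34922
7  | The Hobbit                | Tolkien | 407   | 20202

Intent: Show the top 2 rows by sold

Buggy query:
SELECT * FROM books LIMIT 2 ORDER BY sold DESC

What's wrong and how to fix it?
Bug: ORDER BY cannot follow LIMIT; LIMIT is the final clause

Fix: Sort with ORDER BY, then apply LIMIT

Corrected query:
SELECT * FROM books ORDER BY sold DESC LIMIT 2

Result:
id | title               | author  | pages | sold 
---+---------------------+---------+-------+------
1  | The Lathe of Heaven | Le Guin | 367   | 47610
3  | Cat's Eye           | Atwood  | 643   | 40516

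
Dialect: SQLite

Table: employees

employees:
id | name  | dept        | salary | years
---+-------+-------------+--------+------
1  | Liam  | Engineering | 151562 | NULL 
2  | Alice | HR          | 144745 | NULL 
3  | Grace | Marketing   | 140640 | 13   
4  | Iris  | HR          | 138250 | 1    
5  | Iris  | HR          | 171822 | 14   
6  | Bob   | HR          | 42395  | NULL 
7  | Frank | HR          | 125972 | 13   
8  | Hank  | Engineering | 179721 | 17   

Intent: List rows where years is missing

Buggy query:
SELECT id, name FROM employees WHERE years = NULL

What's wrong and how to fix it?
Bug: Comparing to NULL with '=' never matches; NULL = NULL is unknown, not true

Fix: Use IS NULL to test for NULL

Corrected query:
SELECT id, name FROM employees WHERE years IS NULL

Result:
id | name 
---+------
1  | Liam 
2  | Alice
6  | Bob  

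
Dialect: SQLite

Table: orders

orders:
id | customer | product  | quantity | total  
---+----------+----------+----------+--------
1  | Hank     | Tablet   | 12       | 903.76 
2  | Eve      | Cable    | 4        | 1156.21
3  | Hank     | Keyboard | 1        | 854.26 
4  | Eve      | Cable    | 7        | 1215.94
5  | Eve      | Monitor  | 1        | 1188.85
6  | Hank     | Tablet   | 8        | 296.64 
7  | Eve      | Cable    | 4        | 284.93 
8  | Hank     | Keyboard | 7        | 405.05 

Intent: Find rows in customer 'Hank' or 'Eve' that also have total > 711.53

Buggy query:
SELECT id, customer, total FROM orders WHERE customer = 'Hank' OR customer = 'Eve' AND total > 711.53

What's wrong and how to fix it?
Bug: Without parentheses, AND is evaluated before OR, so the total filter only applies to the 'Eve' branch

Fix: Add parentheses around the OR so the AND applies to both alternatives

Corrected query:
SELECT id, customer, total FROM orders WHERE (customer = 'Hank' OR customer = 'Eve') AND total > 711.53

Result:
id | customer | total  
---+----------+--------
1  | Hank     | 903.76 
2  | Eve      | 1156.21
3  | Hank     | 854.26 
4  | Eve      | 1215.94
5  | Eve      | 1188.85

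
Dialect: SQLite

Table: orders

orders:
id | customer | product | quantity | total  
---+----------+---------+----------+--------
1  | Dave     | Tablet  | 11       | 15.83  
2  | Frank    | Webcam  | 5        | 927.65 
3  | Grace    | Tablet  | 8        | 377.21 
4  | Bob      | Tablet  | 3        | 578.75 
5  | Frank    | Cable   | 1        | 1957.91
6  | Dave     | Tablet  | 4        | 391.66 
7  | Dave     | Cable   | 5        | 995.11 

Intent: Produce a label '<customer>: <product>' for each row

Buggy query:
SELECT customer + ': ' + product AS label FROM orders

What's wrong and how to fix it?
Bug: SQLite uses || for string concatenation; + coerces text to numbers (yielding 0)

Fix: Use the || operator for string concatenation

Corrected query:
SELECT customer || ': ' || product AS label FROM orders

Result:
label        
-------------
Dave: Tablet 
Frank: Webcam
Grace: Tablet
Bob: Tablet  
Frank: Cable 
Dave: Tablet 
Dave: Cable  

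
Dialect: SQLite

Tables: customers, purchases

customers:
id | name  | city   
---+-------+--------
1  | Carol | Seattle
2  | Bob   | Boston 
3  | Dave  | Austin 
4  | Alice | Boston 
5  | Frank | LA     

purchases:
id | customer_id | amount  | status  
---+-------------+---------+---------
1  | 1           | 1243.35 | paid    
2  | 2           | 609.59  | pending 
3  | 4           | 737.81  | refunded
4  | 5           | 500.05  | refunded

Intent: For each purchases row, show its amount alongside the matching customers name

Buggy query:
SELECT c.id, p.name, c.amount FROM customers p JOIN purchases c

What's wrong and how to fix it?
Bug: Missing join condition: each purchases row is matched to all customers rows instead of just its own

Fix: Specify the join condition linking the foreign key to the parent id

Corrected query:
SELECT c.id, p.name, c.amount FROM customers p JOIN purchases c ON c.customer_id = p.id

Result:
id | name  | amount 
---+-------+--------
1  | Carol | 1243.35
2  | Bob   | 609.59 
3  | Alice | 737.81 
4  | Frank | 500.05 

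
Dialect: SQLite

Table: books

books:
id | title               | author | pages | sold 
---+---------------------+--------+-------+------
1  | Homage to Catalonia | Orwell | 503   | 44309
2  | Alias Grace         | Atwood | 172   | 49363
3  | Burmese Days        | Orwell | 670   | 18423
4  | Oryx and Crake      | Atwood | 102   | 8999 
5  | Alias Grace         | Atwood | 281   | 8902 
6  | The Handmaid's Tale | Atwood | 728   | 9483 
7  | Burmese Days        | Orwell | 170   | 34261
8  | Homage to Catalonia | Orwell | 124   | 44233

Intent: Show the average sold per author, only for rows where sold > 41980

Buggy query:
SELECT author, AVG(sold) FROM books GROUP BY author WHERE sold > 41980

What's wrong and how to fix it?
Bug: WHERE cannot follow GROUP BY

Fix: Place WHERE between FROM and GROUP BY

Corrected query:
SELECT author, AVG(sold) FROM books WHERE sold > 41980 GROUP BY author

Result:
author | AVG(sold)
-------+----------
Atwood | 49363    
Orwell | 44271    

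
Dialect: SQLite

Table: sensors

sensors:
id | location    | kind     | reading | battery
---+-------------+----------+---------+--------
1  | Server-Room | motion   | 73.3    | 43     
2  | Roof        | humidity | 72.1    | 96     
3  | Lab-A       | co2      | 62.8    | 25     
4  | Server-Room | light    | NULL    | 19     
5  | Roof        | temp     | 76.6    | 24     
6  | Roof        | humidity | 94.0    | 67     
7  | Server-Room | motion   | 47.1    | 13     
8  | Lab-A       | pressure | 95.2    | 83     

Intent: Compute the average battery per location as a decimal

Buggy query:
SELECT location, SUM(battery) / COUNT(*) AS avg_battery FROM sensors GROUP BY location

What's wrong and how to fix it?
Bug: Both operands are integers, so '/' performs integer division and truncates

Fix: Cast one side to REAL so the division keeps the fractional part

Corrected query:
SELECT location, SUM(battery) * 1.0 / COUNT(*) AS avg_battery FROM sensors GROUP BY location

Result:
location    | avg_battery
------------+------------
Lab-A       | 54         
Roof        | 62.333333  
Server-Room | 25         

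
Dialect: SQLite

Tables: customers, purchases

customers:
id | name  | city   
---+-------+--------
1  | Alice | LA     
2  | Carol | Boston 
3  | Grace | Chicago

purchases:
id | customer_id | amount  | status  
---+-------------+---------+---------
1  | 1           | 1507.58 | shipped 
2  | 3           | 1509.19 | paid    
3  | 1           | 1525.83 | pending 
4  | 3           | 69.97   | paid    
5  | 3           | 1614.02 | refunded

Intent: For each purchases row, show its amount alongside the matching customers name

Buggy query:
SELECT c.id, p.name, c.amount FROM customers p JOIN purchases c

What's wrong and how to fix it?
Bug: JOIN with no ON clause produces a cartesian product; every purchases row pairs with every customers row

Fix: Add ON c.customer_id = p.id to the JOIN

Corrected query:
SELECT c.id, p.name, c.amount FROM customers p JOIN purchases c ON c.customer_id = p.id

Result:
id | name  | amount 
---+-------+--------
1  | Alice | 1507.58
2  | Grace | 1509.19
3  | Alice | 1525.83
4  | Grace | 69.97  
5  | Grace | 1614.02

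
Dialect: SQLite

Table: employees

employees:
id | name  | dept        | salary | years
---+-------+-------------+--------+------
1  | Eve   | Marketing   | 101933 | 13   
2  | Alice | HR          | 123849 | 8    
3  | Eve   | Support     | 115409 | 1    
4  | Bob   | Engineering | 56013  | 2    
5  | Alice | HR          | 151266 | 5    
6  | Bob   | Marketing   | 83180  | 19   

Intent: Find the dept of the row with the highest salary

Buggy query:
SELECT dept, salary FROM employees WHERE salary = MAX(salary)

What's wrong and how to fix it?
Bug: WHERE is evaluated per row; an aggregate over the whole table isn't defined there

Fix: Use a subquery: WHERE salary = (SELECT MAX(salary) FROM employees)

Corrected query:
SELECT dept, salary FROM employees WHERE salary = (SELECT MAX(salary) FROM employees)

Result:
dept | salary
-----+-------
HR   | 151266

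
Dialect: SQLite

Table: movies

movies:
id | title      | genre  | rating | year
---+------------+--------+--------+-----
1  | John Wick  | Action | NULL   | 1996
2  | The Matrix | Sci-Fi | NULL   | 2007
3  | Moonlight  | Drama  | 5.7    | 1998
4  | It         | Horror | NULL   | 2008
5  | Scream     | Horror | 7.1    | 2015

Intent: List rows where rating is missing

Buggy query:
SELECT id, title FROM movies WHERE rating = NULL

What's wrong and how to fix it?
Bug: Comparing to NULL with '=' never matches; NULL = NULL is unknown, not true

Fix: Use IS NULL to test for NULL

Corrected query:
SELECT id, title FROM movies WHERE rating IS NULL

Result:
id | title     
---+-----------
1  | John Wick 
2  | The Matrix
4  | It        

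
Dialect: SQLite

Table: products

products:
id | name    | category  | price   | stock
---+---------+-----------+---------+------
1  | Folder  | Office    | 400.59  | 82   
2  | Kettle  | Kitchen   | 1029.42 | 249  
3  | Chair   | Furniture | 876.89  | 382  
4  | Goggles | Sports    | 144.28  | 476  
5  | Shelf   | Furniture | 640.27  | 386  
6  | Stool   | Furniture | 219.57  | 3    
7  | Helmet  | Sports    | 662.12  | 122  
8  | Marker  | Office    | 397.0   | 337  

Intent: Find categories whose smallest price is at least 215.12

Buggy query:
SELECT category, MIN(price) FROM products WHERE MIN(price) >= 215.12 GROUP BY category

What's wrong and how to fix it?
Bug: MIN() in WHERE is a misuse of aggregate

Fix: Replace WHERE with HAVING after the GROUP BY

Corrected query:
SELECT category, MIN(price) FROM products GROUP BY category HAVING MIN(price) >= 215.12

Result:
category  | MIN(price)
----------+-----------
Furniture | 219.57    
Kitchen   | 1029.42   
Office    | 397       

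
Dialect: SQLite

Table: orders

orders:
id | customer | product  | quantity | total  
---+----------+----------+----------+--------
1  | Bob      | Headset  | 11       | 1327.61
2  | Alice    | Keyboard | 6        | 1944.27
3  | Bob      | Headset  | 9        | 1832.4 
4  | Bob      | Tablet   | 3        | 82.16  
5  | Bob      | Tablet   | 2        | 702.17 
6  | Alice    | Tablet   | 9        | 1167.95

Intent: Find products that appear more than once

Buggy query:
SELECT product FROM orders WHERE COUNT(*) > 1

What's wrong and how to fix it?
Bug: WHERE can't reference COUNT(*); aggregates are computed after WHERE

Fix: GROUP BY product, then filter groups with HAVING COUNT(*) > 1

Corrected query:
SELECT product FROM orders GROUP BY product HAVING COUNT(*) > 1

Result:
product
-------
Headset
Tablet 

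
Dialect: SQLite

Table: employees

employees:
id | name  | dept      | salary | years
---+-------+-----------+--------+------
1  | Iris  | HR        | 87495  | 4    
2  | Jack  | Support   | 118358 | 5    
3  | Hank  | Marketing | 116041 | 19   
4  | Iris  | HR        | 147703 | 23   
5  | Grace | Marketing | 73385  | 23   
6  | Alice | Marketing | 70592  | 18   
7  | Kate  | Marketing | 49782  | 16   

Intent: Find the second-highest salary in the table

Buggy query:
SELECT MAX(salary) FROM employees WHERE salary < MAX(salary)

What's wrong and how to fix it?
Bug: MAX(salary) on the right of the comparison is an aggregate-in-WHERE error

Fix: Compute the overall MAX in a subquery, then take MAX of rows below it

Corrected query:
SELECT MAX(salary) FROM employees WHERE salary < (SELECT MAX(salary) FROM employees)

Result:
MAX(salary)
-----------
118358     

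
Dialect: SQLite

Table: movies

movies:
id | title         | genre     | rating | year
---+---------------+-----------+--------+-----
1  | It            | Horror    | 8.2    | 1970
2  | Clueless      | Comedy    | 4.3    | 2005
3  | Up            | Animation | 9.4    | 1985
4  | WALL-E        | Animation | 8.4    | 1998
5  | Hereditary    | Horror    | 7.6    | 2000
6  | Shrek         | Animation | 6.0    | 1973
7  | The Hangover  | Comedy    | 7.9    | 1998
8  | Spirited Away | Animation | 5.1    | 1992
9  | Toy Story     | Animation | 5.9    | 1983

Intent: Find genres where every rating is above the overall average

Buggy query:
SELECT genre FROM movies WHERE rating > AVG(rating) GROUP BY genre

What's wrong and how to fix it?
Bug: WHERE evaluates per row before aggregation, so AVG() is unavailable

Fix: Use a subquery for AVG and a HAVING MIN(...) filter so the condition holds for every row in the group

Corrected query:
SELECT genre FROM movies GROUP BY genre HAVING MIN(rating) > (SELECT AVG(rating) FROM movies)

Result:
genre 
------
Horror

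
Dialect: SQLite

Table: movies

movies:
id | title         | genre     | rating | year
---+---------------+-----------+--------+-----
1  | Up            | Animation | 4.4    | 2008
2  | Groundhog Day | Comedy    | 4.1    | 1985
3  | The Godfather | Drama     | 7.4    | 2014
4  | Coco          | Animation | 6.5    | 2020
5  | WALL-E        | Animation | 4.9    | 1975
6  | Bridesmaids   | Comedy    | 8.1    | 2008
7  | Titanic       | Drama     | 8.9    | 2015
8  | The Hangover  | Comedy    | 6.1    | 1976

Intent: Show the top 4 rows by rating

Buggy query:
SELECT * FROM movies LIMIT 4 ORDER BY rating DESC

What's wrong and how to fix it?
Bug: ORDER BY cannot follow LIMIT; LIMIT is the final clause

Fix: Swap the clauses: ORDER BY first, then LIMIT

Corrected query:
SELECT * FROM movies ORDER BY rating DESC LIMIT 4

Result:
id | title         | genre     | rating | year
---+---------------+-----------+--------+-----
7  | Titanic       | Drama     | 8.9    | 2015
6  | Bridesmaids   | Comedy    | 8.1    | 2008
3  | The Godfather | Drama     | 7.4    | 2014
4  | Coco          | Animation | 6.5    | 2020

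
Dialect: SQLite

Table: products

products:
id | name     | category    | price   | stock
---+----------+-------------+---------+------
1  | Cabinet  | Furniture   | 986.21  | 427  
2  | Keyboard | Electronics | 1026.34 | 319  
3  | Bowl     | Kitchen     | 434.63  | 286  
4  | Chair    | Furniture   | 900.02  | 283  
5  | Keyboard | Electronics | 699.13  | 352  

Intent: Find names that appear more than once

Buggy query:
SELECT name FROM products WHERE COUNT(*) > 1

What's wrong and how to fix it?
Bug: COUNT(*) is an aggregate and cannot be used in WHERE

Fix: Group first, then use HAVING for the count condition

Corrected query:
SELECT name FROM products GROUP BY name HAVING COUNT(*) > 1

Result:
name    
--------
Keyboard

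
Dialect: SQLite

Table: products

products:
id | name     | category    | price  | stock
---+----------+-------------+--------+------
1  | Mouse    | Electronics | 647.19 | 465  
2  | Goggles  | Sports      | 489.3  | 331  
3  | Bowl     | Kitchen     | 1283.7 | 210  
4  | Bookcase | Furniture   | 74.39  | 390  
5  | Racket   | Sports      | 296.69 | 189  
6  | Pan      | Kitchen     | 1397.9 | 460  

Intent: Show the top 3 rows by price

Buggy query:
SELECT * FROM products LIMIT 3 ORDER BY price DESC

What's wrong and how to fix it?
Bug: ORDER BY cannot follow LIMIT; LIMIT is the final clause

Fix: Sort with ORDER BY, then apply LIMIT

Corrected query:
SELECT * FROM products ORDER BY price DESC LIMIT 3

Result:
id | name  | category    | price  | stock
---+-------+-------------+--------+------
6  | Pan   | Kitchen     | 1397.9 | 460  
3  | Bowl  | Kitchen     | 1283.7 | 210  
1  | Mouse | Electronics | 647.19 | 465  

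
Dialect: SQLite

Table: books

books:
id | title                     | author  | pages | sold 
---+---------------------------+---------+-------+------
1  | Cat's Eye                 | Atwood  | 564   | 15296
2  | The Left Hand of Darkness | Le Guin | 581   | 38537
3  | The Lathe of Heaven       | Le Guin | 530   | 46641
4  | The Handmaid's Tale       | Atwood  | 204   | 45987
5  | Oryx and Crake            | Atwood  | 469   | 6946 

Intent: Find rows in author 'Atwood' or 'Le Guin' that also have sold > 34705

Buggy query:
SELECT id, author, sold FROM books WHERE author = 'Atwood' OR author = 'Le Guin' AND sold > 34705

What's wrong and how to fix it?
Bug: Without parentheses, AND is evaluated before OR, so the sold filter only applies to the 'Le Guin' branch

Fix: Add parentheses around the OR so the AND applies to both alternatives

Corrected query:
SELECT id, author, sold FROM books WHERE (author = 'Atwood' OR author = 'Le Guin') AND sold > 34705

Result:
id | author  | sold 
---+---------+------
2  | Le Guin | 38537
3  | Le Guin | 46641
4  | Atwood  | 45987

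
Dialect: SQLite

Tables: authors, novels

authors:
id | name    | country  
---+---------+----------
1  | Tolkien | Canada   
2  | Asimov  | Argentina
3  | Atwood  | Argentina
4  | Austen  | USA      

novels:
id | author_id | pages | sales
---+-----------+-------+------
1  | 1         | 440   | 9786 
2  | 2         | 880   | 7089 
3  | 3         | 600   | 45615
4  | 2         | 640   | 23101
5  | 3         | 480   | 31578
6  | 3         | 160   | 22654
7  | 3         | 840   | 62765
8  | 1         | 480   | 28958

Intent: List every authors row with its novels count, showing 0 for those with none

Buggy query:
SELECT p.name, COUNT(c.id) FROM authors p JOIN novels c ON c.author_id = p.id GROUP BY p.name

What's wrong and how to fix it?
Bug: An inner join excludes parents with zero children

Fix: Switch to LEFT JOIN to retain unmatched parent rows

Corrected query:
SELECT p.name, COUNT(c.id) FROM authors p LEFT JOIN novels c ON c.author_id = p.id GROUP BY p.name

Result:
name    | COUNT(c.id)
--------+------------
Asimov  | 2          
Atwood  | 4          
Austen  | 0          
Tolkien | 2          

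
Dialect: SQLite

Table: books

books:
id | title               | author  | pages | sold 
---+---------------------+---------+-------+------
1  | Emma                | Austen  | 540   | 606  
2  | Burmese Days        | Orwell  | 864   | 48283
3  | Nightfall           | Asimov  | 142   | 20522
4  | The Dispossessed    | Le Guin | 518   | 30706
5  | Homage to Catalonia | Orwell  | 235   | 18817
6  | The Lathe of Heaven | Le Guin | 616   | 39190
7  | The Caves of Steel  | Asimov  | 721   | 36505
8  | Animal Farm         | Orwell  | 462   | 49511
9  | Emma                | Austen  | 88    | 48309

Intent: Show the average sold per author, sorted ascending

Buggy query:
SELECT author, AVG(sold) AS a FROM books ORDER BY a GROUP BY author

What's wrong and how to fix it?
Bug: GROUP BY must precede ORDER BY

Fix: Move ORDER BY to the end, after GROUP BY

Corrected query:
SELECT author, AVG(sold) AS a FROM books GROUP BY author ORDER BY a

Result:
author  | a           
--------+-------------
Austen  | 24457.5     
Asimov  | 28513.5     
Le Guin | 34948       
Orwell  | 38870.333333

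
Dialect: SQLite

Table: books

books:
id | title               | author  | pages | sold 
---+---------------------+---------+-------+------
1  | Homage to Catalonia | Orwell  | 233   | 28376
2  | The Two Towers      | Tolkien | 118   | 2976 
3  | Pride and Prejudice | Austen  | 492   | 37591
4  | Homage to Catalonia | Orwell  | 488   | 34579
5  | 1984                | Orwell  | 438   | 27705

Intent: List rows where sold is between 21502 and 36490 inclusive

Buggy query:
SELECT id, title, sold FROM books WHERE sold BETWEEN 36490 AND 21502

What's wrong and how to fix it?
Bug: The bounds are reversed; BETWEEN a AND b requires a <= b to match anything

Fix: Write BETWEEN 21502 AND 36490

Corrected query:
SELECT id, title, sold FROM books WHERE sold BETWEEN 21502 AND 36490

Result:
id | title               | sold 
---+---------------------+------
1  | Homage to Catalonia | 28376
4  | Homage to Catalonia | 34579
5  | 1984                | 27705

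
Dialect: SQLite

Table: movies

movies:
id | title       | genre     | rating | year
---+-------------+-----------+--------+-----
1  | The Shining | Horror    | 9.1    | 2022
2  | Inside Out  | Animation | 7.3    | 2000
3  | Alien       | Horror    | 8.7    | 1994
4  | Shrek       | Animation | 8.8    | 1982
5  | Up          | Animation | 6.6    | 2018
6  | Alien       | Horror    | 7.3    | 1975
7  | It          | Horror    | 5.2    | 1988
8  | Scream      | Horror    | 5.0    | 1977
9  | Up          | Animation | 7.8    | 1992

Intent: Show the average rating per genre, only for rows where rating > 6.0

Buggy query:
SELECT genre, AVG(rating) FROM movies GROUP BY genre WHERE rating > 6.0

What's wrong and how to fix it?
Bug: Row-level WHERE must come before GROUP BY in the clause order

Fix: Place WHERE between FROM and GROUP BY

Corrected query:
SELECT genre, AVG(rating) FROM movies WHERE rating > 6.0 GROUP BY genre

Result:
genre     | AVG(rating)
----------+------------
Animation | 7.625      
Horror    | 8.366667   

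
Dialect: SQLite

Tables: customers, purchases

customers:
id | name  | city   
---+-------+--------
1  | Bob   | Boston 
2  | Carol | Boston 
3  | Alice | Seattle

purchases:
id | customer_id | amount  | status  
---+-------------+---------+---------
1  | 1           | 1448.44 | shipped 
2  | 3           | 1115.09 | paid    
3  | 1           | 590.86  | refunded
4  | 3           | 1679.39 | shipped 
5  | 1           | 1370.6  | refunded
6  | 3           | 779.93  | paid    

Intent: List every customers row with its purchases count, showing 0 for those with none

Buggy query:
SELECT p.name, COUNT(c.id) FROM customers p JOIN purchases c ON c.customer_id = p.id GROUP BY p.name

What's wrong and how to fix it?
Bug: INNER JOIN drops customers rows that have no matching purchases rows

Fix: Switch to LEFT JOIN to retain unmatched parent rows

Corrected query:
SELECT p.name, COUNT(c.id) FROM customers p LEFT JOIN purchases c ON c.customer_id = p.id GROUP BY p.name

Result:
name  | COUNT(c.id)
------+------------
Alice | 3          
Bob   | 3          
Carol | 0          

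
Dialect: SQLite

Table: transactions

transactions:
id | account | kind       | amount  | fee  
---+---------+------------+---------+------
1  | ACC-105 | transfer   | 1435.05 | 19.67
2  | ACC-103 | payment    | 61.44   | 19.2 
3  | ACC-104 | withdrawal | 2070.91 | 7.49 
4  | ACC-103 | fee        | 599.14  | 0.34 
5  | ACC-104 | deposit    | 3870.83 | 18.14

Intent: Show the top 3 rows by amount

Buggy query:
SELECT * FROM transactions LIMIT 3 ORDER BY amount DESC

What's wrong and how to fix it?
Bug: ORDER BY cannot follow LIMIT; LIMIT is the final clause

Fix: Swap the clauses: ORDER BY first, then LIMIT

Corrected query:
SELECT * FROM transactions ORDER BY amount DESC LIMIT 3

Result:
id | account | kind       | amount  | fee  
---+---------+------------+---------+------
5  | ACC-104 | deposit    | 3870.83 | 18.14
3  | ACC-104 | withdrawal | 2070.91 | 7.49 
1  | ACC-105 | transfer   | 1435.05 | 19.67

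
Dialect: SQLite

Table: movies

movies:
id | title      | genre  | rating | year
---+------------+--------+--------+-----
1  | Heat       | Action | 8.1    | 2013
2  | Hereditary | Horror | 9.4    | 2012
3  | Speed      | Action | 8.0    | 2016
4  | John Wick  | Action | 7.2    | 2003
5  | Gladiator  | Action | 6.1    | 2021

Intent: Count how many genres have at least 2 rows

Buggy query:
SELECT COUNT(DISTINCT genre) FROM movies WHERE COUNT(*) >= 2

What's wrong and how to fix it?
Bug: WHERE filters individual rows, not groups, so a group-level COUNT is invalid there

Fix: Group first with HAVING COUNT(*) >= 2, then COUNT the resulting groups

Corrected query:
SELECT COUNT(*) FROM (SELECT genre FROM movies GROUP BY genre HAVING COUNT(*) >= 2)

Result:
COUNT(*)
--------
1       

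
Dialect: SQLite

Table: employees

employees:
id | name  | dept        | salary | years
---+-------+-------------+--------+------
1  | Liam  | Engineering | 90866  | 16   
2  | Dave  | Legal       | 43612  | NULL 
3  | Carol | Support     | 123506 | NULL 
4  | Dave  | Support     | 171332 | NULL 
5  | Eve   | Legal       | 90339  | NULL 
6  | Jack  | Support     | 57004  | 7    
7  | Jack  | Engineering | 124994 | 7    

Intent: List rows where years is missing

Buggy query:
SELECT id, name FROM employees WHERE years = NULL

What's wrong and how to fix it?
Bug: '= NULL' is always unknown in SQL three-valued logic, so no rows match

Fix: Replace '= NULL' with 'IS NULL'

Corrected query:
SELECT id, name FROM employees WHERE years IS NULL

Result:
id | name 
---+------
2  | Dave 
3  | Carol
4  | Dave 
5  | Eve  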